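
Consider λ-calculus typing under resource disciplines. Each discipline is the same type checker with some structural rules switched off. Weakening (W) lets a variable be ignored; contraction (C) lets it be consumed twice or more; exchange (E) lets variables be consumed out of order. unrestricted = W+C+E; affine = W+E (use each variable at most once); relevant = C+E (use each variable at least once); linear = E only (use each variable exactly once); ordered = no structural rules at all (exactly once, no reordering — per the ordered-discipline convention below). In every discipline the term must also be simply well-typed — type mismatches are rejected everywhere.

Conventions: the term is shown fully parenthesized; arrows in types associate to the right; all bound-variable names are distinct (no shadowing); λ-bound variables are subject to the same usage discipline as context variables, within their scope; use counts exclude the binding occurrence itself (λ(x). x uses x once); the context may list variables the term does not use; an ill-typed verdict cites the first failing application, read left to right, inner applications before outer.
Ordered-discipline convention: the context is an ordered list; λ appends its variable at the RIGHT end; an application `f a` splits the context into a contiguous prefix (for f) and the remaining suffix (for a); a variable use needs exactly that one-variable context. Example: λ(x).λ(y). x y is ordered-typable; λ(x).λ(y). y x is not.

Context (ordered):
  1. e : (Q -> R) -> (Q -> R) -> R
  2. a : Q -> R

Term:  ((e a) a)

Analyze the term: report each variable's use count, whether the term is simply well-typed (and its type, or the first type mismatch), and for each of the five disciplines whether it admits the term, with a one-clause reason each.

variable uses: e: 1×; a: 2×
order of uses: e, a, a
typing: the term checks, with type R
ordered: ✗, repeated use of a ×2
linear: ✗, repeated use of a ×2
affine: ✗, repeated use of a ×2
relevant: ✓, every one of e, a appears
unrestricted: ✓, type-checks (R) and nothing is barred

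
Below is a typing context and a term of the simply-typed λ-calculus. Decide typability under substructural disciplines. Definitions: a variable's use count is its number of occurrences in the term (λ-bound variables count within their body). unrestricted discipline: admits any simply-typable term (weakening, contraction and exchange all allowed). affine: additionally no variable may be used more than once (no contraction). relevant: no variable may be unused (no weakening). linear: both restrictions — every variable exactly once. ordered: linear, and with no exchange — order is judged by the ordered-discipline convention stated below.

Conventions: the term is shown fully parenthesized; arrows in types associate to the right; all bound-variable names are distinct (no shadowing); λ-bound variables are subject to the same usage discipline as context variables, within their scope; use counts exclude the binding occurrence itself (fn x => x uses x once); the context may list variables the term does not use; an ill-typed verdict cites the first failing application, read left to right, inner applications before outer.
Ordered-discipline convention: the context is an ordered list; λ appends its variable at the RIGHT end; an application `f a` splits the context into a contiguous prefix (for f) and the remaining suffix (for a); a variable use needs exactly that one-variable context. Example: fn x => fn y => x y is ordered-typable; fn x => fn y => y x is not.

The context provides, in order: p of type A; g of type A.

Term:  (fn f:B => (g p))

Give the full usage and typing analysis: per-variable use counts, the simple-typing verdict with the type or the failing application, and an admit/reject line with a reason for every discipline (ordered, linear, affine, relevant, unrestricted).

usage: p=1, g=1, f (bound)=0
order of uses: g, p
typing: ill-typed: can't apply a value of type A
ordered: ✗, the type mismatch rejects it
linear: ✗, not simply typable
affine: ✗, fails simple typing
relevant: ✗, a type mismatch blocks all five
unrestricted: ✗, the type mismatch rejects it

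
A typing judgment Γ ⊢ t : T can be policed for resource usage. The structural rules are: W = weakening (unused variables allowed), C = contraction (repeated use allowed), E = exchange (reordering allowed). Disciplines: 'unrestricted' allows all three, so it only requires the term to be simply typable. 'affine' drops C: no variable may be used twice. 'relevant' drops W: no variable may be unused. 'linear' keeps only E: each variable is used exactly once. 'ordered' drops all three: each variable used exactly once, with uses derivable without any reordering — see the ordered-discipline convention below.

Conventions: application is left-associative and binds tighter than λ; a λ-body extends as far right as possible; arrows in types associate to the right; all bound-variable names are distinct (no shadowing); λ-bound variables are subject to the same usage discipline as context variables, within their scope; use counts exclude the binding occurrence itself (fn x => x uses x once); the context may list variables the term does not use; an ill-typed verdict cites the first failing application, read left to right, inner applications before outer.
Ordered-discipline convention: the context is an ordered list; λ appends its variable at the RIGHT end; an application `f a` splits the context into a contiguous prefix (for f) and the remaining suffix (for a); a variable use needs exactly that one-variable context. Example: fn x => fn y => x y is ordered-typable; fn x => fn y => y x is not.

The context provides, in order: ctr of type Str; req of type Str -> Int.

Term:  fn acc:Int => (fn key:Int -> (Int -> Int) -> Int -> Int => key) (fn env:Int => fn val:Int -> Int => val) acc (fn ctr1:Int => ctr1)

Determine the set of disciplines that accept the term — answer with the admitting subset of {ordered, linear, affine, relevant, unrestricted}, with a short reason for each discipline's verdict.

admitting disciplines: affine, unrestricted
usage: ctr: 0×; req: 0×; acc [bound]: 1×; key [bound]: 1×; env [bound]: 0×; val [bound]: 1×; ctr1 [bound]: 1×
use order (left to right): key, val, acc, ctr1
typing: the term checks, with type Int -> Int -> Int
ordered ✗ (unused: ctr, req, env — weakening required)
linear ✗ (unused: ctr, req, env — weakening required)
affine ✓ (ctr, req, acc, key, env, val, ctr1: no repeats, contraction unneeded)
relevant ✗ (unused: ctr, req, env — weakening required)
unrestricted ✓ (simply typable at Int -> Int -> Int; W, C, E all held)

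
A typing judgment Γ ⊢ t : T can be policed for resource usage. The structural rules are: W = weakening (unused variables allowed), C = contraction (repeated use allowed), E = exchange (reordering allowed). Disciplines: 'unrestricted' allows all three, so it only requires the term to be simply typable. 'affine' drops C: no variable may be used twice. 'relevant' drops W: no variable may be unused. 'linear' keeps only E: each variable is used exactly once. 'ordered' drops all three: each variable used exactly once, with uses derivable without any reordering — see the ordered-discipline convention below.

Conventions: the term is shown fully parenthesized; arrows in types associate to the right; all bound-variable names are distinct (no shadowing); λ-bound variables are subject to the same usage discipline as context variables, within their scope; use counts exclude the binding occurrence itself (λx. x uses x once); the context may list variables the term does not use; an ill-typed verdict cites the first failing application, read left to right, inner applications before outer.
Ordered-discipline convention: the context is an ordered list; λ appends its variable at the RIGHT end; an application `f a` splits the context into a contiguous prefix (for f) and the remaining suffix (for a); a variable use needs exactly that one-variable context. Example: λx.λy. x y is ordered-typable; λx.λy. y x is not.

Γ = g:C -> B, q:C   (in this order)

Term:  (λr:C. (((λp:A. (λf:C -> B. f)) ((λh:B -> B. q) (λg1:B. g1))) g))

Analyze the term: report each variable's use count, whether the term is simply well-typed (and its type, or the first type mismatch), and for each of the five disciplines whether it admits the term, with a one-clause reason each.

variable uses: g: 1×; q: 1×; r (λ-bound): 0×; p (λ-bound): 0×; f (λ-bound): 1×; h (λ-bound): 0×; g1 (λ-bound): 1×
uses in reading order: f, q, g1, g
typing: ill-typed: argument of type C where A is required
ordered: ✗ — fails simple typing
linear: ✗ — a type mismatch blocks all five
affine: ✗ — the type mismatch rejects it
relevant: ✗ — not simply typable
unrestricted: ✗ — fails simple typing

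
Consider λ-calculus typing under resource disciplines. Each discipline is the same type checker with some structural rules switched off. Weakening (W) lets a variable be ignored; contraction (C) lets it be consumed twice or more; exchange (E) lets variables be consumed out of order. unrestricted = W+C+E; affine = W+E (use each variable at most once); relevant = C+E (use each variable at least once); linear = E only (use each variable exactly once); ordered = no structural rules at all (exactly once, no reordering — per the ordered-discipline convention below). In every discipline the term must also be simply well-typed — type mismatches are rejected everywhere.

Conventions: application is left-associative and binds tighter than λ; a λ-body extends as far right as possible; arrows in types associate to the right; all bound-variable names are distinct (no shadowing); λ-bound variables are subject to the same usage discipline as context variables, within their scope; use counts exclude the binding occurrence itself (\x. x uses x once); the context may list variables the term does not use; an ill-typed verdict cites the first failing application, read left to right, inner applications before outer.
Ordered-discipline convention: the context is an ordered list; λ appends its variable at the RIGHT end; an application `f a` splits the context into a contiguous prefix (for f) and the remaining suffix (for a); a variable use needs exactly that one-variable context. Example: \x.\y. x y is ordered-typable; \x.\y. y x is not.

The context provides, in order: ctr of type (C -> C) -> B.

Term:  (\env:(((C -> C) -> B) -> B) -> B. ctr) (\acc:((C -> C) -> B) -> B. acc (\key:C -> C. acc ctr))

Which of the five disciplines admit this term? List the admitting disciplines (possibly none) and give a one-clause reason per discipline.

admitted by: unrestricted
counts: ctr ×2, env (λ-bound) ×0, acc (λ-bound) ×2, key (λ-bound) ×0
use order (left to right): ctr, acc, acc, ctr
typing: well-typed at (C -> C) -> B
ordered ✗ (ctr ×2, acc ×2 used more than once (contraction); unused: env, key — weakening required)
linear ✗ (ctr ×2, acc ×2 used more than once (contraction); unused: env, key — weakening required)
affine ✗ (ctr ×2, acc ×2 used more than once (contraction))
relevant ✗ (unused: env, key — weakening required)
unrestricted ✓ (simply typable at (C -> C) -> B; W, C, E all held)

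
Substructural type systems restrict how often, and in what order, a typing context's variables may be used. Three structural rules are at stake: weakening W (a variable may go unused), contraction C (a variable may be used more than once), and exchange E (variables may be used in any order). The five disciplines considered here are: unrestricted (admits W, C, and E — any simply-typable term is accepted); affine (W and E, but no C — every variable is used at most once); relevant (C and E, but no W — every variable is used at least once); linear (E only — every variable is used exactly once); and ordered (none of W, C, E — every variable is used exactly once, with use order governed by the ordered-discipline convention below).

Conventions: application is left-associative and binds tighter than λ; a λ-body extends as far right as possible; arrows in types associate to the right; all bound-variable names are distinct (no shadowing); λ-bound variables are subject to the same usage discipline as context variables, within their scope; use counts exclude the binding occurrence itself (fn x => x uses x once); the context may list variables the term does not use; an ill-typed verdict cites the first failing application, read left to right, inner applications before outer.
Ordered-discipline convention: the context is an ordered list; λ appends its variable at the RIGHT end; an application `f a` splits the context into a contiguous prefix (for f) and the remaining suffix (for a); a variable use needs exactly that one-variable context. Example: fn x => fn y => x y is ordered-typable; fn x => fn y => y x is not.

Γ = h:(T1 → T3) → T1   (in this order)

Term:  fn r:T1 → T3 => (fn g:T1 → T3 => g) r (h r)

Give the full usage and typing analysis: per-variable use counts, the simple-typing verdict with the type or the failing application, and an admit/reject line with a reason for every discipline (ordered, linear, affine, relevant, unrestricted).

use counts: h: 1×, r (bound): 2×, g (bound): 1×
uses in reading order: g, r, h, r
typing: the term checks, with type (T1 → T3) → T3
ordered: ✗ — needs contraction — r ×2
linear: ✗ — needs contraction — r ×2
affine: ✗ — needs contraction — r ×2
relevant: ✓ — h, r, g: all used, weakening unneeded
unrestricted: ✓ — well-typed at (T1 → T3) → T3; no restrictions here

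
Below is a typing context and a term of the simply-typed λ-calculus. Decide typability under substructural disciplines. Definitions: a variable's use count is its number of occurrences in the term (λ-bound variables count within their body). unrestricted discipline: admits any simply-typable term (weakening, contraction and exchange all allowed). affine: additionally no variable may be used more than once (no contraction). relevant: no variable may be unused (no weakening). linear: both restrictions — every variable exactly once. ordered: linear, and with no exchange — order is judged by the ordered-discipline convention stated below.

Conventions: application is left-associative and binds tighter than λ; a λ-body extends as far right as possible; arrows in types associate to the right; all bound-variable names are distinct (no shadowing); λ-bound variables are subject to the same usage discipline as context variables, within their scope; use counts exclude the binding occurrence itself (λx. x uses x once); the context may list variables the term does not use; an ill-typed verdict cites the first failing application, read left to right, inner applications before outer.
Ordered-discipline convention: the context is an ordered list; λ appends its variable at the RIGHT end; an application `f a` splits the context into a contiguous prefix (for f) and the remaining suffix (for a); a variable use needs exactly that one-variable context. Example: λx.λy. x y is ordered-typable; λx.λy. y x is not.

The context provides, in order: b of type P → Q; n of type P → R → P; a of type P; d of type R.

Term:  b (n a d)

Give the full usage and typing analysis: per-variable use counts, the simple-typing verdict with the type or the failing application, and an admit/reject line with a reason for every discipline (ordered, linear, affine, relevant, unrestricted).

usage: b ×1; n ×1; a ×1; d ×1
uses in reading order: b, n, a, d
typing: ✓ — Q
ordered ✓ (b, n, a, d once each; derivable with no W/C/E)
linear ✓ (each of b, n, a, d used exactly once)
affine ✓ (no duplicate uses among b, n, a, d)
relevant ✓ (every one of b, n, a, d appears)
unrestricted ✓ (well-typed at Q; no restrictions here)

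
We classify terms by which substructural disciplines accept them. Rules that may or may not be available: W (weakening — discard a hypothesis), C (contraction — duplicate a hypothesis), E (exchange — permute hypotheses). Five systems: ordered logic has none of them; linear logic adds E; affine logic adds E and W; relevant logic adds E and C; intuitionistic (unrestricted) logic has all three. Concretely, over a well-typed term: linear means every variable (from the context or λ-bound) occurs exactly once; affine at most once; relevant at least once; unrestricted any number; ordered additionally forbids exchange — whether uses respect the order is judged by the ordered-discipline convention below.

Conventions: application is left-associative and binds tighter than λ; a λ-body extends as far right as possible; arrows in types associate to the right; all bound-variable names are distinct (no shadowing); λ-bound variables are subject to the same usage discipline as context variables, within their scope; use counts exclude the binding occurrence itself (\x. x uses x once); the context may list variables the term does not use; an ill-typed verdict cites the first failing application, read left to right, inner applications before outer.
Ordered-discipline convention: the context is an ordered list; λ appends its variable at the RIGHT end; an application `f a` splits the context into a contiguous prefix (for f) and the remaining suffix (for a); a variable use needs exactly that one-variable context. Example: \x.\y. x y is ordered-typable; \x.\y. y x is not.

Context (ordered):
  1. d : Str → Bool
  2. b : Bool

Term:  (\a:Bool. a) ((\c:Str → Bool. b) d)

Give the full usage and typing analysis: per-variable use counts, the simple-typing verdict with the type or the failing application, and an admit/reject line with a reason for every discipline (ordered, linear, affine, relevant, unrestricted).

variable uses: d ×1, b ×1, a (bound) ×1, c (bound) ×0
use order (left to right): a, b, d
typing: the term checks, with type Bool
ordered: ✗ — c never used (weakening)
linear: ✗ — c never used (weakening)
affine: ✓ — at most one use each (d, b, a, c)
relevant: ✗ — c never used (weakening)
unrestricted: ✓ — type-checks (Bool) and nothing is barred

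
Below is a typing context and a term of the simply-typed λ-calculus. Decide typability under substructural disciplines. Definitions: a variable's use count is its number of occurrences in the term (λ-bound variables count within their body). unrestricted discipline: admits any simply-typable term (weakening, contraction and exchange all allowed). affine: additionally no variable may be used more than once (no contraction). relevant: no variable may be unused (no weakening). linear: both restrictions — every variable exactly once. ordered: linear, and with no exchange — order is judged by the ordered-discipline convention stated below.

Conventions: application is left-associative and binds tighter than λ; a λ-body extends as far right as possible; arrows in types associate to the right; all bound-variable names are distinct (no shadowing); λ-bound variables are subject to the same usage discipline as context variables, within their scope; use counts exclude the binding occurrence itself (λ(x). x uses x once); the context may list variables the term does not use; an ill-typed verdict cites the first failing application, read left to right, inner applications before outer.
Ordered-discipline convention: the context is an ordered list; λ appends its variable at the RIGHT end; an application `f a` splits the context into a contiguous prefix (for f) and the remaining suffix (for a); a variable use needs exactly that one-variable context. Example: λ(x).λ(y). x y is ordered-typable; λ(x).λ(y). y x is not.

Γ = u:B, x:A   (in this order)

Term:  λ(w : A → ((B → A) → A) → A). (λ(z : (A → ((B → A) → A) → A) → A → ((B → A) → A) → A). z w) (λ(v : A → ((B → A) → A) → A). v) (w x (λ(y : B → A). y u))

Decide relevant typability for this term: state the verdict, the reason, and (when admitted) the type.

yes — every one of u, x, w, z, v, y appears; term : (A → ((B → A) → A) → A) → ((B → A) → A) → A
use counts: u: 1; x: 1; w [bound]: 2; z [bound]: 1; v [bound]: 1; y [bound]: 1
use order (left to right): z, w, v, w, x, y, u
typing: the term checks, with type (A → ((B → A) → A) → A) → ((B → A) → A) → A
summary: ordered ✗; linear ✗; affine ✗; relevant ✓; unrestricted ✓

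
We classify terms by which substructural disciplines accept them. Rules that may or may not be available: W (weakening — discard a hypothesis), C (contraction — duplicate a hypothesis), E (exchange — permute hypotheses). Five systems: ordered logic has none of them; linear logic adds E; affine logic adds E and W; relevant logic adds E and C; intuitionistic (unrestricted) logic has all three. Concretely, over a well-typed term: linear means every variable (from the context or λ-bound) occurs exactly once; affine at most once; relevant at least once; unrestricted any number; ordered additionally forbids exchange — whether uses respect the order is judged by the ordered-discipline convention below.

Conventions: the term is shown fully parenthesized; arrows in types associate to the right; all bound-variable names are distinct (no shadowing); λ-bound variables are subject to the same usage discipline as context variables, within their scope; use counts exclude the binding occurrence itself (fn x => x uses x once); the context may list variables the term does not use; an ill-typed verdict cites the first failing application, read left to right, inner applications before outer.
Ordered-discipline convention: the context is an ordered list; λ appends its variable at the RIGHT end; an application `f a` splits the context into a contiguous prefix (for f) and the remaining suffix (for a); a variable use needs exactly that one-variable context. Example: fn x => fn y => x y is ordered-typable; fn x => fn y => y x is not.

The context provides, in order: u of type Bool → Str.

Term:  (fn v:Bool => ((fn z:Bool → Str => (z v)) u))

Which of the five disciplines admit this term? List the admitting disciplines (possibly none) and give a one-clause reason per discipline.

accepted by: linear, affine, relevant, unrestricted
use counts: u: 1×, v [bound]: 1×, z [bound]: 1×
uses in reading order: z, v, u
typing: well-typed — term : Bool → Str
ordered ✗ (no ordered split (uses run z, v, u))
linear ✓ (single use per variable (u, v, z))
affine ✓ (no duplicate uses among u, v, z)
relevant ✓ (none of u, v, z goes unused)
unrestricted ✓ (well-typed at Bool → Str; no restrictions here)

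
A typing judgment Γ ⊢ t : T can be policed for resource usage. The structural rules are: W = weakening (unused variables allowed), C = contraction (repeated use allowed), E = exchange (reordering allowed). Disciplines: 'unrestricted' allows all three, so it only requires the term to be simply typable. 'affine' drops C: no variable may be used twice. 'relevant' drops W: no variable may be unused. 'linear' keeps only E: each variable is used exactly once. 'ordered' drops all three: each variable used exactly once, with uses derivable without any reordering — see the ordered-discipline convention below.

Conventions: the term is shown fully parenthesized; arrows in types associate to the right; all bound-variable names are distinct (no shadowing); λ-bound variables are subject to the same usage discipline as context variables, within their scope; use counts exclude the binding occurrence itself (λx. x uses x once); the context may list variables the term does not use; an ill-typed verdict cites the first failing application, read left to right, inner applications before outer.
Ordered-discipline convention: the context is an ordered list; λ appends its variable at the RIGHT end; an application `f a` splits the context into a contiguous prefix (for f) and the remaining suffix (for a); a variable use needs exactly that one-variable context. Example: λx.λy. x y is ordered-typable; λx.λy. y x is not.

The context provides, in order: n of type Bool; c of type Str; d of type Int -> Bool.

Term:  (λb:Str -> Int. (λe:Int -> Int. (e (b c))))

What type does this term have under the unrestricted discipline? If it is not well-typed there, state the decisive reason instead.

term : (Str -> Int) -> (Int -> Int) -> Int
counts: n ×0; c ×1; d ×0; b [bound] ×1; e [bound] ×1
left-to-right use order: e, b, c
typing: well-typed at (Str -> Int) -> (Int -> Int) -> Int
per-discipline verdicts: ordered ✗, linear ✗, affine ✓, relevant ✗, unrestricted ✓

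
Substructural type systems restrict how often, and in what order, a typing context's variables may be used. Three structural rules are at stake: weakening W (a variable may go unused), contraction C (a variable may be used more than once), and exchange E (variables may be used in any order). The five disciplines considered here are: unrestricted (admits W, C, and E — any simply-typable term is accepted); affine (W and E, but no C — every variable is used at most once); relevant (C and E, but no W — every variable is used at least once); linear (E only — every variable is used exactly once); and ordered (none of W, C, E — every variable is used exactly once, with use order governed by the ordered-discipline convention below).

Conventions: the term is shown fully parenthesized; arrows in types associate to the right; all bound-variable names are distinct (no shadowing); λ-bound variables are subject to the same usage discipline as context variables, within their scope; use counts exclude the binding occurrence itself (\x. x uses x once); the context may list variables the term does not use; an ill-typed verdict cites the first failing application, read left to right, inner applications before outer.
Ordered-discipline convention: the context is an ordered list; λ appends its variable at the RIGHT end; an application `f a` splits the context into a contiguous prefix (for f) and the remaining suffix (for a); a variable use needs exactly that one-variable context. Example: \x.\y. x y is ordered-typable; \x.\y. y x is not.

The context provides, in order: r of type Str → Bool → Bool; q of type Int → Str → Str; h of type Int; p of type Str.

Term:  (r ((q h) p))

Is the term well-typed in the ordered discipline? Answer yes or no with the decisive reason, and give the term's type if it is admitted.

yes — r, q, h, p once each; derivable with no W/C/E; term : Bool → Bool
variable uses: r: 1; q: 1; h: 1; p: 1
order of uses: r, q, h, p
typing: the term checks, with type Bool → Bool
across the five disciplines: ordered ✓, linear ✓, affine ✓, relevant ✓, unrestricted ✓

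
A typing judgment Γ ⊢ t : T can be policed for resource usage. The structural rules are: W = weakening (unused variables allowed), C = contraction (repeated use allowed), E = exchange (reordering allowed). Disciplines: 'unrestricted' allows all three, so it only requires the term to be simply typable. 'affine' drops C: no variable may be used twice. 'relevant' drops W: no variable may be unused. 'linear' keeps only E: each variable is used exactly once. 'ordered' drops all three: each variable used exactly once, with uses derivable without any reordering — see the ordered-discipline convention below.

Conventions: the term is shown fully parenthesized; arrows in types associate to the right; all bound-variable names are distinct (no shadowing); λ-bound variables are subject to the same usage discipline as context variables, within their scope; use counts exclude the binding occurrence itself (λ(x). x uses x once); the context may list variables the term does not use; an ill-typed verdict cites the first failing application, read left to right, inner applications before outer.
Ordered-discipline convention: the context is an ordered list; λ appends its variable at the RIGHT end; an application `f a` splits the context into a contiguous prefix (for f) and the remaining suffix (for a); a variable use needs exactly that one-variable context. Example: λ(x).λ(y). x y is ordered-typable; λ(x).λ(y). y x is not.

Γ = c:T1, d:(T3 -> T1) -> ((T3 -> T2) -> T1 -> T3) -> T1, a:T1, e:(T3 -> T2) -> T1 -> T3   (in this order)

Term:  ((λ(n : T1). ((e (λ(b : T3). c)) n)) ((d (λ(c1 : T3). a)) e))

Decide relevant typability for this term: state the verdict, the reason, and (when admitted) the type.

no — not simply typable
use counts: c=1, d=1, a=1, e=2, n [bound]=1, b [bound]=0, c1 [bound]=0
use order (left to right): e, c, n, d, a, e
typing: ill-typed: an argument T3 -> T1 mismatches the expected T3 -> T2
all disciplines: ordered ✗, linear ✗, affine ✗, relevant ✗, unrestricted ✗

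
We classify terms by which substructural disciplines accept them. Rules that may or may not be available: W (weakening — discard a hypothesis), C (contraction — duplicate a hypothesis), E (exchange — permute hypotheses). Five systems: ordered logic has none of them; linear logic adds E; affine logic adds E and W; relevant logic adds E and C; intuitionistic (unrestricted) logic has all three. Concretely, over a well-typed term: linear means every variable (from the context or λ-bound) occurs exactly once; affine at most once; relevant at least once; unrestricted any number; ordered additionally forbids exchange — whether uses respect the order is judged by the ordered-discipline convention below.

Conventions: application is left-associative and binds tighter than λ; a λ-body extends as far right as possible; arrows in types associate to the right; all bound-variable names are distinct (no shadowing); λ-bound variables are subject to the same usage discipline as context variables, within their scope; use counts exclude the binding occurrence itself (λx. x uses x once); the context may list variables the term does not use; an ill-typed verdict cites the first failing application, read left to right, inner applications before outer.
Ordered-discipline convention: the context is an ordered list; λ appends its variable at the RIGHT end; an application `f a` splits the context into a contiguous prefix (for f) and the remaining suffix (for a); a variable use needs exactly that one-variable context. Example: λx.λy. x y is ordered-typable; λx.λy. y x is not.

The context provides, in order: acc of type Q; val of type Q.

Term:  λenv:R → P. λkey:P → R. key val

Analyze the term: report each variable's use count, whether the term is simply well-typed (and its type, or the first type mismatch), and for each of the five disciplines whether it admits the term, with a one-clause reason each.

usage: acc ×0; val ×1; env [bound] ×0; key [bound] ×1
left-to-right use order: key, val
typing: ill-typed: a function awaiting P gets Q
ordered: ✗ — fails simple typing
linear: ✗ — a type mismatch blocks all five
affine: ✗ — the type mismatch rejects it
relevant: ✗ — not simply typable
unrestricted: ✗ — fails simple typing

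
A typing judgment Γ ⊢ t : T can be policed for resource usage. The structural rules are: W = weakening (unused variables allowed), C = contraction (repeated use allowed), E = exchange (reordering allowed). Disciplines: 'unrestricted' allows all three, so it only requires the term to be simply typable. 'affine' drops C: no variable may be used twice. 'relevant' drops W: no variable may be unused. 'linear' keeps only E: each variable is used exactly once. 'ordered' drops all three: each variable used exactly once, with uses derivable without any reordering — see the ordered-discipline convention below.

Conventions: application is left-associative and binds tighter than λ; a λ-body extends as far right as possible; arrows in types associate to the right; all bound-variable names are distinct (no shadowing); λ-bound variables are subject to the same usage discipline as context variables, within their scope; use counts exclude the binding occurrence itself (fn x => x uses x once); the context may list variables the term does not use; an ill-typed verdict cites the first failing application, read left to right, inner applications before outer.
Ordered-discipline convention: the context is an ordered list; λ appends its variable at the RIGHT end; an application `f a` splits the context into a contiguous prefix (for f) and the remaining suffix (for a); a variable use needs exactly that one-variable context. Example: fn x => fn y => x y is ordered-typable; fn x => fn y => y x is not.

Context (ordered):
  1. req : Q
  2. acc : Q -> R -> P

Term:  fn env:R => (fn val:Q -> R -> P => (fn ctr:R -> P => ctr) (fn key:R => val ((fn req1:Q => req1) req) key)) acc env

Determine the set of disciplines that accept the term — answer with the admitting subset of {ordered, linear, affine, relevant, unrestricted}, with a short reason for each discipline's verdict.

admitted by: linear, affine, relevant, unrestricted
counts: req: 1×, acc: 1×, env (bound): 1×, val (bound): 1×, ctr (bound): 1×, key (bound): 1×, req1 (bound): 1×
uses in reading order: ctr, val, req1, req, key, acc, env
typing: ✓ — R -> P
ordered: ✗, needs exchange: uses follow ctr, val, req1, req, key, acc, env
linear: ✓, exactly-once usage across req, acc, env, val, ctr, key, req1
affine: ✓, req, acc, env, val, ctr, key, req1: no repeats, contraction unneeded
relevant: ✓, none of req, acc, env, val, ctr, key, req1 goes unused
unrestricted: ✓, well-typed at R -> P; no restrictions here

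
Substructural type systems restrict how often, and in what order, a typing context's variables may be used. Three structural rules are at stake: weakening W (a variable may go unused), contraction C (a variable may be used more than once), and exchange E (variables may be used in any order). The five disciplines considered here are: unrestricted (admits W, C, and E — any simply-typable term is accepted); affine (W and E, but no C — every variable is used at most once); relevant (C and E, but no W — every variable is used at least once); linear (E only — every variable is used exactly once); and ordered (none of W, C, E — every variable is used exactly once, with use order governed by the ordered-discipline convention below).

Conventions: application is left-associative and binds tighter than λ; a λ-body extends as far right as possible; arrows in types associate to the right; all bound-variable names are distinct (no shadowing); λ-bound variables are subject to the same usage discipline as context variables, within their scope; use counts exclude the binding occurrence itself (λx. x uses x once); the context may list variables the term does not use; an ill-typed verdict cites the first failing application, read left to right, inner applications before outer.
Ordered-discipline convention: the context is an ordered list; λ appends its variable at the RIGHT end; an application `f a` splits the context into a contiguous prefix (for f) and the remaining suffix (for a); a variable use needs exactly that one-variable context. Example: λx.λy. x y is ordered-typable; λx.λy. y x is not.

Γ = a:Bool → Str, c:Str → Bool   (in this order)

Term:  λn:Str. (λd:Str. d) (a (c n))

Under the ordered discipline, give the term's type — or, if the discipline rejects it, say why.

term : Str → Str
counts: a: 1×, c: 1×, n (bound): 1×, d (bound): 1×
use order (left to right): d, a, c, n
typing: ✓ — Str → Str
summary: ordered ✓; linear ✓; affine ✓; relevant ✓; unrestricted ✓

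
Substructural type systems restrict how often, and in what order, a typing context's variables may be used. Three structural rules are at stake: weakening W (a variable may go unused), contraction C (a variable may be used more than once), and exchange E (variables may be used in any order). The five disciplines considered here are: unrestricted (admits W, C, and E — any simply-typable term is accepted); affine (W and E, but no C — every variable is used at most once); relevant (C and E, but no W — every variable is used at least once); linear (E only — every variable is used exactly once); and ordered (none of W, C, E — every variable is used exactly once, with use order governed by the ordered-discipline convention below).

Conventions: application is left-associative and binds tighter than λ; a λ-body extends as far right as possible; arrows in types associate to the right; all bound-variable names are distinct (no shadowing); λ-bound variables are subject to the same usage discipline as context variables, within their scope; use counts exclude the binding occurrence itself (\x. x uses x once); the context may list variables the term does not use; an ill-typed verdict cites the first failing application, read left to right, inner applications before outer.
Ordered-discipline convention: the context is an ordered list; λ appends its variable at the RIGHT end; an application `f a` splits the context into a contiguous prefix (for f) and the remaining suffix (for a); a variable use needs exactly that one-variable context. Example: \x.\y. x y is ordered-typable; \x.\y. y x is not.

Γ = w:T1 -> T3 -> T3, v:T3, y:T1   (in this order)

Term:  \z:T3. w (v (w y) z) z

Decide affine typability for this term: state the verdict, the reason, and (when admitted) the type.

no — the type mismatch rejects it
use counts: w: 2; v: 1; y: 1; z [bound]: 2
order of uses: w, v, w, y, z, z
typing: ill-typed: applying a non-function (T3)
per-discipline verdicts: ordered ✗; linear ✗; affine ✗; relevant ✗; unrestricted ✗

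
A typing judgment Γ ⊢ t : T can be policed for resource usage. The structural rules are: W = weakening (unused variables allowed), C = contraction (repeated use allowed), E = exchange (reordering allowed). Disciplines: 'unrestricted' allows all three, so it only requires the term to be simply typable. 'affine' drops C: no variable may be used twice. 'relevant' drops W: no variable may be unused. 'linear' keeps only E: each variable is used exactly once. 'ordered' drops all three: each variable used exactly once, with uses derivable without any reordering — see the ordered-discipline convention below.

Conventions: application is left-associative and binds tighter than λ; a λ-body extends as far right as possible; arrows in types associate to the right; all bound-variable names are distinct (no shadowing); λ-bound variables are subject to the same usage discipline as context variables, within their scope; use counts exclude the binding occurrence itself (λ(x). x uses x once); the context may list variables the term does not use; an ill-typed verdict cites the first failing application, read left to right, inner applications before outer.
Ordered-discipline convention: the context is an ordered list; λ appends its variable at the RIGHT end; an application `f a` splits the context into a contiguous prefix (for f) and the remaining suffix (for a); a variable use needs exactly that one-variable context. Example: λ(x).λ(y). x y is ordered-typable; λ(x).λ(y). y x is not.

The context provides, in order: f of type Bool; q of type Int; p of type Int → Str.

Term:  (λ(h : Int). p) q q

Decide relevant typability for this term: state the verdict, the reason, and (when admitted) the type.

no — f, h left unused
usage: f=0, q=2, p=1, h [bound]=0
left-to-right use order: p, q, q
typing: well-typed — term : Str
across the five disciplines: ordered ✗ · linear ✗ · affine ✗ · relevant ✗ · unrestricted ✓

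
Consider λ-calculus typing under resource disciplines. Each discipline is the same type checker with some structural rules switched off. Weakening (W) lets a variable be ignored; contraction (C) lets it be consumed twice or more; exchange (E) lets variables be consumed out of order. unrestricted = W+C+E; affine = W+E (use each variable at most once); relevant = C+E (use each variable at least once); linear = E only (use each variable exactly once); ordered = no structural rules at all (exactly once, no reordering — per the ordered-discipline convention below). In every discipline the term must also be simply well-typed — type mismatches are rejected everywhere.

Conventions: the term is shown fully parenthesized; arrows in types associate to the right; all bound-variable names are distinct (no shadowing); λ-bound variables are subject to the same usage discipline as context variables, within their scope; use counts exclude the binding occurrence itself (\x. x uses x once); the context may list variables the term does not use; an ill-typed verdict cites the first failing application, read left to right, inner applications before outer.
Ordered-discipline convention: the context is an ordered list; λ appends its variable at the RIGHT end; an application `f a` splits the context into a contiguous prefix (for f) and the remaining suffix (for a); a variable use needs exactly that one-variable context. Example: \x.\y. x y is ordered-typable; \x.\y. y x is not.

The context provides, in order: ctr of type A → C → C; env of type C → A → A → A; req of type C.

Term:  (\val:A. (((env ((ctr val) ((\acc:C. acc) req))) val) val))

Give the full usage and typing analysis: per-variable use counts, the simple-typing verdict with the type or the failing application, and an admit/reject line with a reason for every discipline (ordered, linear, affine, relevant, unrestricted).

counts: ctr: 1, env: 1, req: 1, val [bound]: 3, acc [bound]: 1
order of uses: env, ctr, val, acc, req, val, val
typing: well-typed at A → A
ordered: ✗ — uses contraction: val ×3
linear: ✗ — uses contraction: val ×3
affine: ✗ — uses contraction: val ×3
relevant: ✓ — every one of ctr, env, req, val, acc appears
unrestricted: ✓ — well-typed at A → A; no restrictions here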